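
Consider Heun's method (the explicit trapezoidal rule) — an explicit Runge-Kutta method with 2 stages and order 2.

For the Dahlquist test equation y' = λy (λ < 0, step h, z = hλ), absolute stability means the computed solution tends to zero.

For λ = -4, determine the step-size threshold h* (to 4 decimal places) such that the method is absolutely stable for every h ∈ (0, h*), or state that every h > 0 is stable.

On y'=λy, z=hλ:
  order 2, 2-stage ⇒ R(z)=1+z+z^2/2
  (e.g. R(-1.05)=0.50125, |R|=0.50125)

Boundary: |R(x)|=1, x<0.
x=-1.05: |R|=0.5012
|R(-2.3)|=1.3450 |R(-1.59)|=0.6741 |R(-1.33)|=0.5544
Bisect:
  x_lo=-2.8828 |R|=2.2725  x_hi=-0.3107 |R|=0.7376
  mid=-1.59675 |R|=0.67806 →hi
  mid=-2.23978 |R|=1.26852 →lo
  mid=-1.91826 |R|=0.92160 →hi
  mid=-2.07902 |R|=1.08214 →lo
  mid=-1.99864 |R|=0.99864 →hi
  mid=-2.03883 |R|=1.03959 →lo
  mid=-2.01874 |R|=1.01891 →lo
  mid=-2.00869 |R|=1.00873 →lo
  ...
  [-2.00006,-1.99990] ⇒ x*=-2.0000
Interval (-2.0000, 0).

(-2.0000,0); λ=-4 ⇒ h* = 0.5000.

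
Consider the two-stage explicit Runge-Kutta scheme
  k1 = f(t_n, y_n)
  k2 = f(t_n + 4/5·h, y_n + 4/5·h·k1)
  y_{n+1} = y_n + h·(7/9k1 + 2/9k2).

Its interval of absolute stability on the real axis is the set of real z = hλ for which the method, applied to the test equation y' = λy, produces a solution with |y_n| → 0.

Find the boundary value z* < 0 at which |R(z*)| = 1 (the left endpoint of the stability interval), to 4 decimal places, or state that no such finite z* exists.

Set f=λy, z=hλ:
  k1=λy_n ⇒ h·k1=z·y_n;  k2=λ(1+4/5z)y_n ⇒ h·k2=z(1+4/5z)y_n
  y_{n+1}/y_n = 1 + 7/9z + 2/9z(1+4/5z) = 1 + z + 8/45z²
  so R(z) = 1 + z + 8/45z².

Boundary: |R(x)|=1, x<0.
x=-1.67: |R|=0.1742
R=1: x+8/45x²=0 ⇒ x=−45/8=-5.6250; min R=1−1/(4·8/45)=-0.4062>−1
Confirm numerically:
  x=-5.015: |R|=0.45615 <1
  x=-3.236: |R|=0.37437 <1
  x=-3.174: |R|=0.38302 <1
  x=-3.153: |R|=0.38564 <1
  x=-5.948: |R|=1.34155 >1
  x=-5.834: |R|=1.21677 >1
  x=-5.706: |R|=1.08217 >1
Interval (-5.6250, 0).

z* = -5.6250.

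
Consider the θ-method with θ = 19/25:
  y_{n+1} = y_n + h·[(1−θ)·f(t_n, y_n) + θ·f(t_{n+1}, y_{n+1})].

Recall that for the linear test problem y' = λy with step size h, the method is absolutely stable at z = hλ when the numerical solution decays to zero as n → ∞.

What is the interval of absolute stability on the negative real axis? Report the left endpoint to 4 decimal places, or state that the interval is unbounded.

Set f=λy, z=hλ:
  y_{n+1} = y_n + z·[6/25·y_n + 19/25·y_{n+1}] ⇒ (1 − 19/25z)y_{n+1} = (1 + 6/25z)y_n
  so R(z) = (1 + 6/25z)/(1 − 19/25z).

Need |R(x)|<1, x<0.
x=-0.5: |R|=0.6377
x=-2: |R|=0.2063
x=-10: |R|=0.1628
x=-100: |R|=0.2987
θ=19/25≥1/2 ⇒ |1+6/25x|<|1−19/25x| ∀x<0 ⇒ stable on all of ℝ⁻.

interval (−∞, 0).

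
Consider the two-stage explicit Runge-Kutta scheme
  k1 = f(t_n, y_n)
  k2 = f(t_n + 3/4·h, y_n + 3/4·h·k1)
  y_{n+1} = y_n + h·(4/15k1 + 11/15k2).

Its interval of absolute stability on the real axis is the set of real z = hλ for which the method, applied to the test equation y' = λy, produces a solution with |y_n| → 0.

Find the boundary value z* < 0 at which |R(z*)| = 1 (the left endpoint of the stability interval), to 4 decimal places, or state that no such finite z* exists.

z* = -1.8182.

With y'=λy (z=hλ):
  k1=λy_n ⇒ h·k1=z·y_n;  k2=λ(1+3/4z)y_n ⇒ h·k2=z(1+3/4z)y_n
  y_{n+1}/y_n = 1 + 4/15z + 11/15z(1+3/4z) = 1 + z + 11/20z²
  Hence R(z) = 1 + z + 11/20z².

Boundary: |R(x)|=1, x<0.
x=-0.89: |R|=0.5457
R=1: x+11/20x²=0 ⇒ x=−20/11=-1.8182; min R=1−1/(4·11/20)=0.5455>−1
Confirm numerically:
  x=-1.028: |R|=0.55323 <1
  x=-0.759: |R|=0.55784 <1
  x=-0.752: |R|=0.55903 <1
  x=-2.264: |R|=1.55513 >1
  x=-2.185: |R|=1.44082 >1
So |R|<1 on (-1.8182, 0).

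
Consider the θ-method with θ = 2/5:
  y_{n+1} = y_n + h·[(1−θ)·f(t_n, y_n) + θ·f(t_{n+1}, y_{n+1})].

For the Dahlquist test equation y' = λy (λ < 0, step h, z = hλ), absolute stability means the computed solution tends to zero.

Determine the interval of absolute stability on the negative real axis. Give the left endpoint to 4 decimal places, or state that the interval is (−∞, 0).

z∈(-10.0000,0).

Test eqn y'=λy, z=hλ:
  y_{n+1} = y_n + z·[3/5·y_n + 2/5·y_{n+1}] ⇒ (1 − 2/5z)y_{n+1} = (1 + 3/5z)y_n
  R(z) = (1 + 3/5z)/(1 − 2/5z).

Solve |R(x)|<1 on ℝ⁻.
x=-0.76: |R|=0.4172
R=−1: 1+3/5x = −1+2/5x ⇒ -1/5x=2 ⇒ x=2/(-1/5)=-10.0000
Confirm numerically:
  x=-7.255: |R|=0.85930 <1
  x=-6.957: |R|=0.83911 <1
  x=-5.572: |R|=0.72572 <1
  x=-10.577: |R|=1.02206 >1
  x=-10.378: |R|=1.01468 >1
  x=-10.239: |R|=1.00938 >1
Interval (-10.0000, 0).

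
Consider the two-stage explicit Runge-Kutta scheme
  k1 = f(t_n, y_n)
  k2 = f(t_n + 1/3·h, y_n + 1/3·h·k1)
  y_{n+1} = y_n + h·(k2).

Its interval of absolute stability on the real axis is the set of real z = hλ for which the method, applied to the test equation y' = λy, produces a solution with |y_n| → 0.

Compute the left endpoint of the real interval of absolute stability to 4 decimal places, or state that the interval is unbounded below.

With y'=λy (z=hλ):
  k1=λy_n ⇒ h·k1=z·y_n;  k2=λ(1+1/3z)y_n ⇒ h·k2=z(1+1/3z)y_n
  y_{n+1}/y_n = 1 + z(1+1/3z) = 1 + z + 1/3z²
  Hence R(z) = 1 + z + 1/3z².

Need |R(x)|<1, x<0.
x=-1.48: |R|=0.2501
R=1: x+1/3x²=0 ⇒ x=−3=-3.0000; min R=1−1/(4·1/3)=0.2500>−1
Confirm numerically:
  x=-2.942: |R|=0.94312 <1
  x=-2.914: |R|=0.91647 <1
  x=-1.978: |R|=0.32616 <1
  x=-1.269: |R|=0.26779 <1
  x=-3.359: |R|=1.40196 >1
  x=-3.313: |R|=1.34566 >1
Interval (-3.0000, 0).

left endpoint -3.0000.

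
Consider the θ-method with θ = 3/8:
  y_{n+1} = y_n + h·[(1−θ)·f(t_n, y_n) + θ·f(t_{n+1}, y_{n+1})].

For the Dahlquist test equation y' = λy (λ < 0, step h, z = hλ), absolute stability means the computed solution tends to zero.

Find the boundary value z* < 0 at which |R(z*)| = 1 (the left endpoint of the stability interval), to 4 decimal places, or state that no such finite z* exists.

Test eqn y'=λy, z=hλ:
  y_{n+1} = y_n + z·[5/8·y_n + 3/8·y_{n+1}] ⇒ (1 − 3/8z)y_{n+1} = (1 + 5/8z)y_n
  Hence R(z) = (1 + 5/8z)/(1 − 3/8z).

Find x<0 with |R(x)|<1.
x=-0.94: |R|=0.3050
R=−1: 1+5/8x = −1+3/8x ⇒ -1/4x=2 ⇒ x=2/(-1/4)=-8.0000
Confirm numerically:
  x=-6.179: |R|=0.86276 <1
  x=-5.742: |R|=0.82098 <1
  x=-4.425: |R|=0.66392 <1
  x=-8.458: |R|=1.02745 >1
  x=-8.208: |R|=1.01275 >1
So |R|<1 on (-8.0000, 0).

left endpoint -8.0000.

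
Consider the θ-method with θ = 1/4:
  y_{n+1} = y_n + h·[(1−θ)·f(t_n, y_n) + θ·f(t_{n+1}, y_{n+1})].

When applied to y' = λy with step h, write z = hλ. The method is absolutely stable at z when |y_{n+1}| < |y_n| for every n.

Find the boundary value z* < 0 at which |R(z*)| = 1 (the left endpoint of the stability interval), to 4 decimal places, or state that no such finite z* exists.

z* = -4.0000.

Test eqn y'=λy, z=hλ:
  y_{n+1} = y_n + z·[3/4·y_n + 1/4·y_{n+1}] ⇒ (1 − 1/4z)y_{n+1} = (1 + 3/4z)y_n
  so R(z) = (1 + 3/4z)/(1 − 1/4z).

Find x<0 with |R(x)|<1.
x=-0.6: |R|=0.4783
R=−1: 1+3/4x = −1+1/4x ⇒ -1/2x=2 ⇒ x=2/(-1/2)=-4.0000
Confirm numerically:
  x=-2.777: |R|=0.63907 <1
  x=-2.394: |R|=0.49765 <1
  x=-2.089: |R|=0.37231 <1
  x=-1.781: |R|=0.23231 <1
  x=-4.358: |R|=1.08567 >1
  x=-4.270: |R|=1.06530 >1
  x=-4.207: |R|=1.05044 >1
Stable set (-4.0000, 0).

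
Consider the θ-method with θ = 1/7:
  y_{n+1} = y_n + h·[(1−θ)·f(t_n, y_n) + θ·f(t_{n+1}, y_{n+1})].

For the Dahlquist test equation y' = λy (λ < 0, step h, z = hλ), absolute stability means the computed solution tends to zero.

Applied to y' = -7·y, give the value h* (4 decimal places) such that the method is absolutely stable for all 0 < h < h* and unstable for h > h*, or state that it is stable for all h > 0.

With y'=λy (z=hλ):
  y_{n+1} = y_n + z·[6/7·y_n + 1/7·y_{n+1}] ⇒ (1 − 1/7z)y_{n+1} = (1 + 6/7z)y_n
  R(z) = (1 + 6/7z)/(1 − 1/7z).

Solve |R(x)|<1 on ℝ⁻.
x=-1.14: |R|=0.0197
R=−1: 1+6/7x = −1+1/7x ⇒ -5/7x=2 ⇒ x=2/(-5/7)=-2.8000
Confirm numerically:
  x=-2.573: |R|=0.88144 <1
  x=-1.830: |R|=0.45074 <1
  x=-1.540: |R|=0.26230 <1
  x=-2.871: |R|=1.03596 >1
  x=-2.870: |R|=1.03546 >1
  x=-2.859: |R|=1.02992 >1
Stable set (-2.8000, 0).

(-2.8000,0); λ=-7 ⇒ h* = (14/5)/7 = 0.4000.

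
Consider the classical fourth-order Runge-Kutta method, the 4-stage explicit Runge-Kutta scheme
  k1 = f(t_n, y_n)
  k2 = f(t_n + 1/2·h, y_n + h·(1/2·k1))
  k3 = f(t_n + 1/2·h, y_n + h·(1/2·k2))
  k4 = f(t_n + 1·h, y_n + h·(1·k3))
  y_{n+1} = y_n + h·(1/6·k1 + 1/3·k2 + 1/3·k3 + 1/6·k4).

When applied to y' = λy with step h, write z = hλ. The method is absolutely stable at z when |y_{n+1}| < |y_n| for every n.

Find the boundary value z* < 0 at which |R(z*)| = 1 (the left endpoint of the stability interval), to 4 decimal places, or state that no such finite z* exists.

left endpoint -2.7853.

On y'=λy, z=hλ:
  order 4, 4-stage ⇒ R(z)=1+z+z^2/2+z^3/6+z^4/24
  (e.g. R(-0.47)=0.62518, |R|=0.62518)

Boundary: |R(x)|=1, x<0.
x=-0.47: |R|=0.6252
|R(-3.17)|=1.7528 |R(-2.33)|=0.5043 |R(-1.7)|=0.2742
Bisect:
  x_lo=-3.5310 |R|=2.8428  x_hi=-0.2186 |R|=0.8037
  mid=-1.87481 |R|=0.29912 →hi
  mid=-2.70293 |R|=0.88276 →hi
  mid=-3.11698 |R|=1.62662 →lo
  mid=-2.90996 |R|=1.20481 →lo
  mid=-2.80644 |R|=1.03236 →lo
  mid=-2.75468 |R|=0.95482 →hi
  mid=-2.78056 |R|=0.99289 →hi
  ...
  [-2.78542,-2.78521] ⇒ x*=-2.7853
So |R|<1 on (-2.7853, 0).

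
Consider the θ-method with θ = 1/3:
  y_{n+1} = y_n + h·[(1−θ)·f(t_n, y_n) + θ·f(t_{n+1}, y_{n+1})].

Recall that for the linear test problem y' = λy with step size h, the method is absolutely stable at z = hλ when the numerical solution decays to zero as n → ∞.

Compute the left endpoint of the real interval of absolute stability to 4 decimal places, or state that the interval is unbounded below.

z* = -6.0000.

Set f=λy, z=hλ:
  y_{n+1} = y_n + z·[2/3·y_n + 1/3·y_{n+1}] ⇒ (1 − 1/3z)y_{n+1} = (1 + 2/3z)y_n
  R(z) = (1 + 2/3z)/(1 − 1/3z).

Find x<0 with |R(x)|<1.
x=-1.59: |R|=0.0392
R=−1: 1+2/3x = −1+1/3x ⇒ -1/3x=2 ⇒ x=2/(-1/3)=-6.0000
Confirm numerically:
  x=-4.674: |R|=0.82721 <1
  x=-3.360: |R|=0.58491 <1
  x=-2.524: |R|=0.37075 <1
  x=-6.246: |R|=1.02661 >1
  x=-6.233: |R|=1.02524 >1
Stable set (-6.0000, 0).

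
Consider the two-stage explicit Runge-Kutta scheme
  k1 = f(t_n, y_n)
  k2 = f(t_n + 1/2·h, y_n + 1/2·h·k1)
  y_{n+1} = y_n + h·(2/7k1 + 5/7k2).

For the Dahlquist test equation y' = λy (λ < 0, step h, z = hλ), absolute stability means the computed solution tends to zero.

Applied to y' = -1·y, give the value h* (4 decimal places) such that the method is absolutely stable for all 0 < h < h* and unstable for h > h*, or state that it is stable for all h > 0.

(-2.8000,0); λ=-1 ⇒ h* = (14/5)/1 = 2.8000.

Set f=λy, z=hλ:
  k1=λy_n ⇒ h·k1=z·y_n;  k2=λ(1+1/2z)y_n ⇒ h·k2=z(1+1/2z)y_n
  y_{n+1}/y_n = 1 + 2/7z + 5/7z(1+1/2z) = 1 + z + 5/14z²
  Hence R(z) = 1 + z + 5/14z².

Need |R(x)|<1, x<0.
x=-1.33: |R|=0.3018
R=1: x+5/14x²=0 ⇒ x=−14/5=-2.8000; min R=1−1/(4·5/14)=0.3000>−1
Confirm numerically:
  x=-2.500: |R|=0.73214 <1
  x=-2.423: |R|=0.67376 <1
  x=-2.066: |R|=0.45841 <1
  x=-1.592: |R|=0.31317 <1
  x=-3.356: |R|=1.66641 >1
  x=-3.288: |R|=1.57305 >1
  x=-2.882: |R|=1.08440 >1
Stable set (-2.8000, 0).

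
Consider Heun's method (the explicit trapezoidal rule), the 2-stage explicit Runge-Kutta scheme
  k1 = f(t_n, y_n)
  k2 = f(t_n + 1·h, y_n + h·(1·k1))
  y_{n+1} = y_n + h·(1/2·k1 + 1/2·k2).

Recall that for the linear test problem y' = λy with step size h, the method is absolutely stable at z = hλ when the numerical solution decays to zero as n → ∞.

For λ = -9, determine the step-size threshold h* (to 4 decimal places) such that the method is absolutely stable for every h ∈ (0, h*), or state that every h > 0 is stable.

Test eqn y'=λy, z=hλ:
  order 2, 2-stage ⇒ R(z)=1+z+z^2/2
  (e.g. R(-0.3)=0.74500, |R|=0.74500)

Find x<0 with |R(x)|<1.
x=-0.3: |R|=0.7450
|R(-2.26)|=1.2938 |R(-1.3)|=0.5450 |R(-1.12)|=0.5072
Bisect:
  x_lo=-2.6025 |R|=1.7840  x_hi=-0.0522 |R|=0.9491
  mid=-1.32736 |R|=0.55358 →hi
  mid=-1.96493 |R|=0.96554 →hi
  mid=-2.28371 |R|=1.32396 →lo
  mid=-2.12432 |R|=1.13205 →lo
  mid=-2.04462 |R|=1.04562 →lo
  mid=-2.00478 |R|=1.00479 →lo
  mid=-1.98485 |R|=0.98497 →hi
  mid=-1.99481 |R|=0.99483 →hi
  ...
  [-2.00011,-1.99995] ⇒ x*=-2.0000
Stable set (-2.0000, 0).

(-2.0000,0); λ=-9 ⇒ h* = 0.2222.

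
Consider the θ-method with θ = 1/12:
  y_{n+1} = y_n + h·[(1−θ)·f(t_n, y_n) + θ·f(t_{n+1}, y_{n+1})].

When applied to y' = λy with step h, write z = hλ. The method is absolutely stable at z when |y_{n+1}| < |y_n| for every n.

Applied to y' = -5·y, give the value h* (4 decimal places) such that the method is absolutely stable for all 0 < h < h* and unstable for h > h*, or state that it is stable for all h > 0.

With y'=λy (z=hλ):
  y_{n+1} = y_n + z·[11/12·y_n + 1/12·y_{n+1}] ⇒ (1 − 1/12z)y_{n+1} = (1 + 11/12z)y_n
  so R(z) = (1 + 11/12z)/(1 − 1/12z).

Need |R(x)|<1, x<0.
x=-0.48: |R|=0.5385
R=−1: 1+11/12x = −1+1/12x ⇒ -5/6x=2 ⇒ x=2/(-5/6)=-2.4000
Confirm numerically:
  x=-2.309: |R|=0.93640 <1
  x=-2.157: |R|=0.82835 <1
  x=-1.920: |R|=0.65517 <1
  x=-2.958: |R|=1.37304 >1
  x=-2.835: |R|=1.29323 >1
So |R|<1 on (-2.4000, 0).

(-2.4000,0); λ=-5 ⇒ h* = (12/5)/5 = 0.4800.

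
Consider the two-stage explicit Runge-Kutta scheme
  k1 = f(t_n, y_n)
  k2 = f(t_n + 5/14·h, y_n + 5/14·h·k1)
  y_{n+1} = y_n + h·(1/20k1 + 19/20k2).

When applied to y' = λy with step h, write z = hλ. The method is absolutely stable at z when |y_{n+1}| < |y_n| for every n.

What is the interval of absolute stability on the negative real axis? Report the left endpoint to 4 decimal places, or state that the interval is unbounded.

z∈(-2.9474,0).

Set f=λy, z=hλ:
  k1=λy_n ⇒ h·k1=z·y_n;  k2=λ(1+5/14z)y_n ⇒ h·k2=z(1+5/14z)y_n
  y_{n+1}/y_n = 1 + 1/20z + 19/20z(1+5/14z) = 1 + z + 19/56z²
  so R(z) = 1 + z + 19/56z².

Solve |R(x)|<1 on ℝ⁻.
x=-0.79: |R|=0.4217
R=1: x+19/56x²=0 ⇒ x=−56/19=-2.9474; min R=1−1/(4·19/56)=0.2632>−1
Confirm numerically:
  x=-2.881: |R|=0.93513 <1
  x=-1.757: |R|=0.29039 <1
  x=-1.237: |R|=0.28216 <1
  x=-3.464: |R|=1.60719 >1
  x=-3.420: |R|=1.54842 >1
Interval (-2.9474, 0).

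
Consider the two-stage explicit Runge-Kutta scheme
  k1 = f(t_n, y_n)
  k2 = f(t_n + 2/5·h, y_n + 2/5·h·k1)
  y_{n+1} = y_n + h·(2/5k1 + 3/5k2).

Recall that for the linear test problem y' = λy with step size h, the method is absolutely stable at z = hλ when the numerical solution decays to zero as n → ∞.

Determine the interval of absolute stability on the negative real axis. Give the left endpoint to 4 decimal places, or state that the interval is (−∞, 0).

With y'=λy (z=hλ):
  k1=λy_n ⇒ h·k1=z·y_n;  k2=λ(1+2/5z)y_n ⇒ h·k2=z(1+2/5z)y_n
  y_{n+1}/y_n = 1 + 2/5z + 3/5z(1+2/5z) = 1 + z + 6/25z²
  so R(z) = 1 + z + 6/25z².

Boundary: |R(x)|=1, x<0.
x=-1.28: |R|=0.1132
R=1: x+6/25x²=0 ⇒ x=−25/6=-4.1667; min R=1−1/(4·6/25)=-0.0417>−1
Confirm numerically:
  x=-3.360: |R|=0.34950 <1
  x=-3.295: |R|=0.31069 <1
  x=-2.983: |R|=0.15259 <1
  x=-2.524: |R|=0.00494 <1
  x=-4.418: |R|=1.26649 >1
  x=-4.403: |R|=1.24974 >1
Stable set (-4.1667, 0).

z∈(-4.1667,0).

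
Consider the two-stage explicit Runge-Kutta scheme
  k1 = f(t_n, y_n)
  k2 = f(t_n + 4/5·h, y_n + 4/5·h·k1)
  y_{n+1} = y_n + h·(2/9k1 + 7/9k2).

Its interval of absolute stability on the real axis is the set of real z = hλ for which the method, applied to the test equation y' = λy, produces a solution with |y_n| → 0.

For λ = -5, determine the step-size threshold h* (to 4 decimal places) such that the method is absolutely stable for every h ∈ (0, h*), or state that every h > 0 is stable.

Set f=λy, z=hλ:
  k1=λy_n ⇒ h·k1=z·y_n;  k2=λ(1+4/5z)y_n ⇒ h·k2=z(1+4/5z)y_n
  y_{n+1}/y_n = 1 + 2/9z + 7/9z(1+4/5z) = 1 + z + 28/45z²
  so R(z) = 1 + z + 28/45z².

Need |R(x)|<1, x<0.
x=-1.55: |R|=0.9449
R=1: x+28/45x²=0 ⇒ x=−45/28=-1.6071; min R=1−1/(4·28/45)=0.5982>−1
Confirm numerically:
  x=-1.556: |R|=0.95048 <1
  x=-1.532: |R|=0.92837 <1
  x=-0.818: |R|=0.59834 <1
  x=-0.769: |R|=0.59896 <1
  x=-2.111: |R|=1.66182 >1
  x=-1.633: |R|=1.02627 >1
Stable set (-1.6071, 0).

(-1.6071,0); λ=-5 ⇒ h* = (45/28)/5 = 0.3214.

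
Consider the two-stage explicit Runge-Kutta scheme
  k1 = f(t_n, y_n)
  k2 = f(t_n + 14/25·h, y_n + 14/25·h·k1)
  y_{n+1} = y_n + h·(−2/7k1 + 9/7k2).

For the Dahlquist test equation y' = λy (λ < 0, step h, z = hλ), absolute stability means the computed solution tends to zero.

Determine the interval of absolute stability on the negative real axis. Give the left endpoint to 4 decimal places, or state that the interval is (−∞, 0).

(-1.3889, 0).

On y'=λy, z=hλ:
  k1=λy_n ⇒ h·k1=z·y_n;  k2=λ(1+14/25z)y_n ⇒ h·k2=z(1+14/25z)y_n
  y_{n+1}/y_n = 1 − 2/7z + 9/7z(1+14/25z) = 1 + z + 18/25z²
  Hence R(z) = 1 + z + 18/25z².

Find x<0 with |R(x)|<1.
x=-0.34: |R|=0.7432
R=1: x+18/25x²=0 ⇒ x=−25/18=-1.3889; min R=1−1/(4·18/25)=0.6528>−1
Confirm numerically:
  x=-1.321: |R|=0.93543 <1
  x=-1.078: |R|=0.75870 <1
  x=-0.780: |R|=0.65805 <1
  x=-1.825: |R|=1.57305 >1
  x=-1.564: |R|=1.19719 >1
So |R|<1 on (-1.3889, 0).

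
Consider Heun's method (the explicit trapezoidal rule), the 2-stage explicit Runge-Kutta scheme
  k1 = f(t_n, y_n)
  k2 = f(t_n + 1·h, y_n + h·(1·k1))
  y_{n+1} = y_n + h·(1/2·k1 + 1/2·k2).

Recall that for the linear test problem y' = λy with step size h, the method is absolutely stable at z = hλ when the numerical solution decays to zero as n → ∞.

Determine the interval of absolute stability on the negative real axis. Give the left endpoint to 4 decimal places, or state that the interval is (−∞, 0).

Test eqn y'=λy, z=hλ:
  order 2, 2-stage ⇒ R(z)=1+z+z^2/2
  (e.g. R(-1.08)=0.50320, |R|=0.50320)

Solve |R(x)|<1 on ℝ⁻.
x=-1.08: |R|=0.5032
|R(-1.74)|=0.7738 |R(-1.39)|=0.5760 |R(-0.5)|=0.6250
Bisect:
  x_lo=-2.7440 |R|=2.0208  x_hi=-0.1030 |R|=0.9023
  mid=-1.42351 |R|=0.58968 →hi
  mid=-2.08377 |R|=1.08728 →lo
  mid=-1.75364 |R|=0.78399 →hi
  mid=-1.91871 |R|=0.92201 →hi
  mid=-2.00124 |R|=1.00124 →lo
  mid=-1.95997 |R|=0.96078 →hi
  mid=-1.98061 |R|=0.98080 →hi
  ...
  [-2.00011,-1.99995] ⇒ x*=-2.0000
So |R|<1 on (-2.0000, 0).

(-2.0000, 0).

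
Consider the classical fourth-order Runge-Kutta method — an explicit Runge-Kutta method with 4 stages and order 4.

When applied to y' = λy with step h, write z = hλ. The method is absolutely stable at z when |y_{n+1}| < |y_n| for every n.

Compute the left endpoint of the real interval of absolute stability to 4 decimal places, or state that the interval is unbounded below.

With y'=λy (z=hλ):
  order 4, 4-stage ⇒ R(z)=1+z+z^2/2+z^3/6+z^4/24
  (e.g. R(-1.11)=0.34136, |R|=0.34136)

Boundary: |R(x)|=1, x<0.
x=-1.11: |R|=0.3414
|R(-3.12)|=1.6336 |R(-2.49)|=0.6387 |R(-1.77)|=0.2812
Bisect:
  x_lo=-3.6260 |R|=3.2049  x_hi=-0.1302 |R|=0.8779
  mid=-1.87811 |R|=0.29984 →hi
  mid=-2.75204 |R|=0.95101 →hi
  mid=-3.18901 |R|=1.79998 →lo
  mid=-2.97053 |R|=1.31713 →lo
  mid=-2.86128 |R|=1.12075 →lo
  mid=-2.80666 |R|=1.03270 →lo
  mid=-2.77935 |R|=0.99108 →hi
  mid=-2.79301 |R|=1.01169 →lo
  ...
  [-2.78533,-2.78511] ⇒ x*=-2.7853
Interval (-2.7853, 0).

left endpoint -2.7853.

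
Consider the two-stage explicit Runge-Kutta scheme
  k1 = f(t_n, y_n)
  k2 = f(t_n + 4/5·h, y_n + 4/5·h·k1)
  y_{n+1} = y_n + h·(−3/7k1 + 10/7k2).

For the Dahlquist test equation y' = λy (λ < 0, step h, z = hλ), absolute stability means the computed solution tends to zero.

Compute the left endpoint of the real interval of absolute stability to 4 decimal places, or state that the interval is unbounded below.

On y'=λy, z=hλ:
  k1=λy_n ⇒ h·k1=z·y_n;  k2=λ(1+4/5z)y_n ⇒ h·k2=z(1+4/5z)y_n
  y_{n+1}/y_n = 1 − 3/7z + 10/7z(1+4/5z) = 1 + z + 8/7z²
  Hence R(z) = 1 + z + 8/7z².

Solve |R(x)|<1 on ℝ⁻.
x=-1.52: |R|=2.1205
R=1: x+8/7x²=0 ⇒ x=−7/8=-0.8750; min R=1−1/(4·8/7)=0.7812>−1
Confirm numerically:
  x=-0.750: |R|=0.89286 <1
  x=-0.620: |R|=0.81931 <1
  x=-0.514: |R|=0.78794 <1
  x=-0.494: |R|=0.78490 <1
  x=-1.336: |R|=1.70388 >1
  x=-1.149: |R|=1.35980 >1
  x=-1.082: |R|=1.25597 >1
So |R|<1 on (-0.8750, 0).

z* = -0.8750.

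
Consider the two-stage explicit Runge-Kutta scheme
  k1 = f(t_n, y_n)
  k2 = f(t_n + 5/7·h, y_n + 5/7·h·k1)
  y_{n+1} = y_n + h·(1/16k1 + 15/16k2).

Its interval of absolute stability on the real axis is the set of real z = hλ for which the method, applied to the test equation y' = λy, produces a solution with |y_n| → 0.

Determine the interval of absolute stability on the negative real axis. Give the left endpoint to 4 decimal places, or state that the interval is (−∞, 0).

(-1.4933, 0).

Set f=λy, z=hλ:
  k1=λy_n ⇒ h·k1=z·y_n;  k2=λ(1+5/7z)y_n ⇒ h·k2=z(1+5/7z)y_n
  y_{n+1}/y_n = 1 + 1/16z + 15/16z(1+5/7z) = 1 + z + 75/112z²
  R(z) = 1 + z + 75/112z².

Solve |R(x)|<1 on ℝ⁻.
x=-0.91: |R|=0.6445
R=1: x+75/112x²=0 ⇒ x=−112/75=-1.4933; min R=1−1/(4·75/112)=0.6267>−1
Confirm numerically:
  x=-1.335: |R|=0.85845 <1
  x=-1.058: |R|=0.69157 <1
  x=-0.954: |R|=0.65545 <1
  x=-0.745: |R|=0.62667 <1
  x=-2.066: |R|=1.79227 >1
  x=-1.780: |R|=1.34170 >1
  x=-1.601: |R|=1.11543 >1
Interval (-1.4933, 0).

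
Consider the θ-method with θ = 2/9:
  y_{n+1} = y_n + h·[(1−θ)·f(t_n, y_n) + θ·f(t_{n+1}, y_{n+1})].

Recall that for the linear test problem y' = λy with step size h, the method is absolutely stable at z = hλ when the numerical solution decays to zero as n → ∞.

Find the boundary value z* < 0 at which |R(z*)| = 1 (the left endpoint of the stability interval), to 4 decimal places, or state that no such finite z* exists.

z* = -3.6000.

Set f=λy, z=hλ:
  y_{n+1} = y_n + z·[7/9·y_n + 2/9·y_{n+1}] ⇒ (1 − 2/9z)y_{n+1} = (1 + 7/9z)y_n
  Hence R(z) = (1 + 7/9z)/(1 − 2/9z).

Boundary: |R(x)|=1, x<0.
x=-0.8: |R|=0.3208
R=−1: 1+7/9x = −1+2/9x ⇒ -5/9x=2 ⇒ x=2/(-5/9)=-3.6000
Confirm numerically:
  x=-2.987: |R|=0.79531 <1
  x=-2.190: |R|=0.47309 <1
  x=-1.800: |R|=0.28571 <1
  x=-1.730: |R|=0.24960 <1
  x=-3.860: |R|=1.07775 >1
  x=-3.842: |R|=1.07252 >1
  x=-3.805: |R|=1.06171 >1
Stable set (-3.6000, 0).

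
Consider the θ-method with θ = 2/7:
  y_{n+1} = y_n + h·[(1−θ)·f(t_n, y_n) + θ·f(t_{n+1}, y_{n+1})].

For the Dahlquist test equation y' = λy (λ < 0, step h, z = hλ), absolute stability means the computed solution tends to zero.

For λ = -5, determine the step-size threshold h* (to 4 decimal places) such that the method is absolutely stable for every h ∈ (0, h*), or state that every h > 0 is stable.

(-4.6667,0); λ=-5 ⇒ h* = (14/3)/5 = 0.9333.

On y'=λy, z=hλ:
  y_{n+1} = y_n + z·[5/7·y_n + 2/7·y_{n+1}] ⇒ (1 − 2/7z)y_{n+1} = (1 + 5/7z)y_n
  R(z) = (1 + 5/7z)/(1 − 2/7z).

Need |R(x)|<1, x<0.
x=-0.49: |R|=0.5702
R=−1: 1+5/7x = −1+2/7x ⇒ -3/7x=2 ⇒ x=2/(-3/7)=-4.6667
Confirm numerically:
  x=-4.424: |R|=0.95406 <1
  x=-3.901: |R|=0.84482 <1
  x=-2.337: |R|=0.40132 <1
  x=-5.189: |R|=1.09017 >1
  x=-5.103: |R|=1.07608 >1
  x=-4.766: |R|=1.01803 >1
Stable set (-4.6667, 0).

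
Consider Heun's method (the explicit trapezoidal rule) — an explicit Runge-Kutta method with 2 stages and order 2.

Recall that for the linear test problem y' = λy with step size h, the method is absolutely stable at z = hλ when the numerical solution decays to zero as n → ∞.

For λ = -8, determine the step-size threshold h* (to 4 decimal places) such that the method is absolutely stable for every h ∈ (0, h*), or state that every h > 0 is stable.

(-2.0000,0); λ=-8 ⇒ h* = 0.2500.

Test eqn y'=λy, z=hλ:
  order 2, 2-stage ⇒ R(z)=1+z+z^2/2
  (e.g. R(-0.74)=0.53380, |R|=0.53380)

Boundary: |R(x)|=1, x<0.
x=-0.74: |R|=0.5338
|R(-2.29)|=1.3321 |R(-2.01)|=1.0100 |R(-1.91)|=0.9140
Bisect:
  x_lo=-2.8433 |R|=2.1990  x_hi=-0.3907 |R|=0.6856
  mid=-1.61704 |R|=0.69037 →hi
  mid=-2.23019 |R|=1.25668 →lo
  mid=-1.92361 |R|=0.92653 →hi
  mid=-2.07690 |R|=1.07986 →lo
  mid=-2.00026 |R|=1.00026 →lo
  mid=-1.96193 |R|=0.96266 →hi
  mid=-1.98110 |R|=0.98127 →hi
  ...
  [-2.00011,-1.99996] ⇒ x*=-2.0000
Interval (-2.0000, 0).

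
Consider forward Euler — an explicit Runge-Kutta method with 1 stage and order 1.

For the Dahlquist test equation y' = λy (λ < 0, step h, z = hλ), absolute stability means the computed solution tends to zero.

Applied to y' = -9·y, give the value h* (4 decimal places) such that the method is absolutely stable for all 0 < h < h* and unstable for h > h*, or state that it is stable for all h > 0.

On y'=λy, z=hλ:
  order 1, 1-stage ⇒ R(z)=1+z
  (e.g. R(-0.36)=0.64000, |R|=0.64000)

Solve |R(x)|<1 on ℝ⁻.
x=-0.36: |R|=0.6400
|R(-2.35)|=1.3500 |R(-1.66)|=0.6600 |R(-1.23)|=0.2300
Bisect:
  x_lo=-2.4254 |R|=1.4254  x_hi=-0.3379 |R|=0.6621
  mid=-1.38162 |R|=0.38162 →hi
  mid=-1.90349 |R|=0.90349 →hi
  mid=-2.16442 |R|=1.16442 →lo
  mid=-2.03396 |R|=1.03396 →lo
  mid=-1.96872 |R|=0.96872 →hi
  mid=-2.00134 |R|=1.00134 →lo
  mid=-1.98503 |R|=0.98503 →hi
  mid=-1.99318 |R|=0.99318 →hi
  mid=-1.99726 |R|=0.99726 →hi
  mid=-1.99930 |R|=0.99930 →hi
  ...
  [-2.00006,-1.99994] ⇒ x*=-2.0000
Stable set (-2.0000, 0).

(-2.0000,0); λ=-9 ⇒ h* = 0.2222.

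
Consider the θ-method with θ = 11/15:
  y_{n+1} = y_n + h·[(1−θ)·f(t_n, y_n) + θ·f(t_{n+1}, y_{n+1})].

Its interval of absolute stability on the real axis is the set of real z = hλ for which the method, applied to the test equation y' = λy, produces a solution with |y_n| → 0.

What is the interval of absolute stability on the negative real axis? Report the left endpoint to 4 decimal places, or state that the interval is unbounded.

Set f=λy, z=hλ:
  y_{n+1} = y_n + z·[4/15·y_n + 11/15·y_{n+1}] ⇒ (1 − 11/15z)y_{n+1} = (1 + 4/15z)y_n
  so R(z) = (1 + 4/15z)/(1 − 11/15z).

Find x<0 with |R(x)|<1.
x=-0.92: |R|=0.4506
x=-2: |R|=0.1892
x=-10: |R|=0.2000
x=-100: |R|=0.3453
θ=11/15≥1/2 ⇒ |1+4/15x|<|1−11/15x| ∀x<0 ⇒ unbounded interval.

unbounded; (−∞, 0).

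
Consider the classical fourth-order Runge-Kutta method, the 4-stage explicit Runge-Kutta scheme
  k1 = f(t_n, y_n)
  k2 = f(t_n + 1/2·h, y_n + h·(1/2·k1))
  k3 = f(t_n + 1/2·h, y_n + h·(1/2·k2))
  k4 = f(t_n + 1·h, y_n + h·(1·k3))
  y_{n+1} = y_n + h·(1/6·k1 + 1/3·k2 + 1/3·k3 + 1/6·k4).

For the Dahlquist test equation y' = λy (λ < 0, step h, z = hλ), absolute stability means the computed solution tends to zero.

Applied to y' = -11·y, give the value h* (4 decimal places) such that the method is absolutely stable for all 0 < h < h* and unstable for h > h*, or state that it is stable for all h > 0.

Test eqn y'=λy, z=hλ:
  order 4, 4-stage ⇒ R(z)=1+z+z^2/2+z^3/6+z^4/24
  (e.g. R(-0.44)=0.64416, |R|=0.64416)

Solve |R(x)|<1 on ℝ⁻.
x=-0.44: |R|=0.6442
|R(-3.16)|=1.7284 |R(-0.7)|=0.4978 |R(-0.61)|=0.5440
Bisect:
  x_lo=-3.2398 |R|=1.9311  x_hi=-0.1641 |R|=0.8487
  mid=-1.70192 |R|=0.27431 →hi
  mid=-2.47085 |R|=0.62058 →hi
  mid=-2.85531 |R|=1.11080 →lo
  mid=-2.66308 |R|=0.83084 →hi
  mid=-2.75919 |R|=0.96136 →hi
  mid=-2.80725 |R|=1.03361 →lo
  mid=-2.78322 |R|=0.99688 →hi
  mid=-2.79524 |R|=1.01510 →lo
  mid=-2.78923 |R|=1.00595 →lo
  mid=-2.78623 |R|=1.00141 →lo
  ...
  [-2.78548,-2.78529] ⇒ x*=-2.7853
Interval (-2.7853, 0).

(-2.7853,0); λ=-11 ⇒ h* = 0.2532.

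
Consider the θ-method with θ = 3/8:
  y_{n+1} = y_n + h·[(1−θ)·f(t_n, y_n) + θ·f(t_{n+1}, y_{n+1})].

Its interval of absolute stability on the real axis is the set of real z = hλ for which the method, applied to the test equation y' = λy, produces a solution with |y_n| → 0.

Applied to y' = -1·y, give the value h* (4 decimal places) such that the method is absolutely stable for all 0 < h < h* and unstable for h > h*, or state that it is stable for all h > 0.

(-8.0000,0); λ=-1 ⇒ h* = (8)/1 = 8.0000.

Set f=λy, z=hλ:
  y_{n+1} = y_n + z·[5/8·y_n + 3/8·y_{n+1}] ⇒ (1 − 3/8z)y_{n+1} = (1 + 5/8z)y_n
  ⇒ R(z) = (1 + 5/8z)/(1 − 3/8z).

Need |R(x)|<1, x<0.
x=-0.67: |R|=0.4645
R=−1: 1+5/8x = −1+3/8x ⇒ -1/4x=2 ⇒ x=2/(-1/4)=-8.0000
Confirm numerically:
  x=-5.869: |R|=0.83356 <1
  x=-5.805: |R|=0.82727 <1
  x=-3.940: |R|=0.59031 <1
  x=-8.529: |R|=1.03150 >1
  x=-8.486: |R|=1.02905 >1
  x=-8.319: |R|=1.01936 >1
Stable set (-8.0000, 0).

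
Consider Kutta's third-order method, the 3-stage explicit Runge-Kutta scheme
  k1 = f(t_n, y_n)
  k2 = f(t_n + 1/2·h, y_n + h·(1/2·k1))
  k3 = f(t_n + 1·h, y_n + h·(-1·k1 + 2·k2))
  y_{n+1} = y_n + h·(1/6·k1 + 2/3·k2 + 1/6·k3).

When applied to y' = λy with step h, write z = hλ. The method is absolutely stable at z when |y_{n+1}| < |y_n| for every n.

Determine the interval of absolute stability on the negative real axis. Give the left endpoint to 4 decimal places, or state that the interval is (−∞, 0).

Test eqn y'=λy, z=hλ:
  order 3, 3-stage ⇒ R(z)=1+z+z^2/2+z^3/6
  (e.g. R(-0.59)=0.54982, |R|=0.54982)

Need |R(x)|<1, x<0.
x=-0.59: |R|=0.5498
|R(-2.35)|=0.7517 |R(-1.91)|=0.2473 |R(-1.3)|=0.1788
Bisect:
  x_lo=-3.1926 |R|=2.5198  x_hi=-0.3057 |R|=0.7363
  mid=-1.74916 |R|=0.11132 →hi
  mid=-2.47089 |R|=0.93249 →hi
  mid=-2.83175 |R|=1.60690 →lo
  mid=-2.65132 |R|=1.24281 →lo
  mid=-2.56110 |R|=1.08130 →lo
  mid=-2.51600 |R|=1.00535 →lo
  mid=-2.49344 |R|=0.96854 →hi
  ...
  [-2.51283,-2.51265] ⇒ x*=-2.5127
So |R|<1 on (-2.5127, 0).

(-2.5127, 0).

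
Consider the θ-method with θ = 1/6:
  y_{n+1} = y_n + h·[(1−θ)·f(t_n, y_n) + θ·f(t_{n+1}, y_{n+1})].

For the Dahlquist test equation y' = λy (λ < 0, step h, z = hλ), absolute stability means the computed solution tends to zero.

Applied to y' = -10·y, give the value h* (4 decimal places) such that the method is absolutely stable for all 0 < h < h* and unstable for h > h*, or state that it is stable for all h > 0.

With y'=λy (z=hλ):
  y_{n+1} = y_n + z·[5/6·y_n + 1/6·y_{n+1}] ⇒ (1 − 1/6z)y_{n+1} = (1 + 5/6z)y_n
  ⇒ R(z) = (1 + 5/6z)/(1 − 1/6z).

Boundary: |R(x)|=1, x<0.
x=-0.72: |R|=0.3571
R=−1: 1+5/6x = −1+1/6x ⇒ -2/3x=2 ⇒ x=2/(-2/3)=-3.0000
Confirm numerically:
  x=-2.644: |R|=0.83526 <1
  x=-2.088: |R|=0.54896 <1
  x=-1.874: |R|=0.42799 <1
  x=-1.258: |R|=0.03996 <1
  x=-3.461: |R|=1.19491 >1
  x=-3.079: |R|=1.03481 >1
Stable set (-3.0000, 0).

(-3.0000,0); λ=-10 ⇒ h* = (3)/10 = 0.3000.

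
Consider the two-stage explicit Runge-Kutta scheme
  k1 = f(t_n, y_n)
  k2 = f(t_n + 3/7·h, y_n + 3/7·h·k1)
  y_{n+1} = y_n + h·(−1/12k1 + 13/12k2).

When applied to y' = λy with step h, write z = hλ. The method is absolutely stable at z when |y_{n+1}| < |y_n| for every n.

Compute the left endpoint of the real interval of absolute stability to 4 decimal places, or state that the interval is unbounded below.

Test eqn y'=λy, z=hλ:
  k1=λy_n ⇒ h·k1=z·y_n;  k2=λ(1+3/7z)y_n ⇒ h·k2=z(1+3/7z)y_n
  y_{n+1}/y_n = 1 − 1/12z + 13/12z(1+3/7z) = 1 + z + 13/28z²
  so R(z) = 1 + z + 13/28z².

Solve |R(x)|<1 on ℝ⁻.
x=-0.72: |R|=0.5207
R=1: x+13/28x²=0 ⇒ x=−28/13=-2.1538; min R=1−1/(4·13/28)=0.4615>−1
Confirm numerically:
  x=-1.660: |R|=0.61939 <1
  x=-1.299: |R|=0.48444 <1
  x=-0.995: |R|=0.46465 <1
  x=-2.653: |R|=1.61483 >1
  x=-2.301: |R|=1.15721 >1
So |R|<1 on (-2.1538, 0).

z* = -2.1538.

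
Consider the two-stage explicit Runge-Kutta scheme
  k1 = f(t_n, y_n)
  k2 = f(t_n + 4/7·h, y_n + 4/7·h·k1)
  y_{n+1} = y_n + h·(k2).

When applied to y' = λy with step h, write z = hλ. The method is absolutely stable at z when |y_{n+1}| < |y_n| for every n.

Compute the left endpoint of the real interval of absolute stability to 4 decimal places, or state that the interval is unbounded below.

Test eqn y'=λy, z=hλ:
  k1=λy_n ⇒ h·k1=z·y_n;  k2=λ(1+4/7z)y_n ⇒ h·k2=z(1+4/7z)y_n
  y_{n+1}/y_n = 1 + z(1+4/7z) = 1 + z + 4/7z²
  Hence R(z) = 1 + z + 4/7z².

Boundary: |R(x)|=1, x<0.
x=-1.06: |R|=0.5821
R=1: x+4/7x²=0 ⇒ x=−7/4=-1.7500; min R=1−1/(4·4/7)=0.5625>−1
Confirm numerically:
  x=-1.543: |R|=0.81749 <1
  x=-1.495: |R|=0.78216 <1
  x=-1.029: |R|=0.57605 <1
  x=-0.770: |R|=0.56880 <1
  x=-2.088: |R|=1.40328 >1
  x=-2.025: |R|=1.31821 >1
Stable set (-1.7500, 0).

left endpoint -1.7500.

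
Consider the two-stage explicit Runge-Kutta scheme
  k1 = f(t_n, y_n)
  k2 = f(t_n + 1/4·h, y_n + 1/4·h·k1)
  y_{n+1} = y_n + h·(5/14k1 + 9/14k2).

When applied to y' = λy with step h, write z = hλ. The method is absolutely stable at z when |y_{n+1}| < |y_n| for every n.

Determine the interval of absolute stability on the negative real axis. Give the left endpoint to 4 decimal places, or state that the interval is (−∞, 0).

Set f=λy, z=hλ:
  k1=λy_n ⇒ h·k1=z·y_n;  k2=λ(1+1/4z)y_n ⇒ h·k2=z(1+1/4z)y_n
  y_{n+1}/y_n = 1 + 5/14z + 9/14z(1+1/4z) = 1 + z + 9/56z²
  so R(z) = 1 + z + 9/56z².

Find x<0 with |R(x)|<1.
x=-0.49: |R|=0.5486
R=1: x+9/56x²=0 ⇒ x=−56/9=-6.2222; min R=1−1/(4·9/56)=-0.5556>−1
Confirm numerically:
  x=-6.143: |R|=0.92179 <1
  x=-4.386: |R|=0.29434 <1
  x=-3.712: |R|=0.49753 <1
  x=-3.046: |R|=0.55487 <1
  x=-6.703: |R|=1.51793 >1
  x=-6.660: |R|=1.46858 >1
Stable set (-6.2222, 0).

(-6.2222, 0).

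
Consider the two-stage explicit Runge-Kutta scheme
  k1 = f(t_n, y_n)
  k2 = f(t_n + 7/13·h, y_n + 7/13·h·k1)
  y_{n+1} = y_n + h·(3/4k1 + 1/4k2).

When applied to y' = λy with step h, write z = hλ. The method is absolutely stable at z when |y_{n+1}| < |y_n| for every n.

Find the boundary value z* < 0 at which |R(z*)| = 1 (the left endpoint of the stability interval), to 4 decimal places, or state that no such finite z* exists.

Set f=λy, z=hλ:
  k1=λy_n ⇒ h·k1=z·y_n;  k2=λ(1+7/13z)y_n ⇒ h·k2=z(1+7/13z)y_n
  y_{n+1}/y_n = 1 + 3/4z + 1/4z(1+7/13z) = 1 + z + 7/52z²
  Hence R(z) = 1 + z + 7/52z².

Boundary: |R(x)|=1, x<0.
x=-1.5: |R|=0.1971
R=1: x+7/52x²=0 ⇒ x=−52/7=-7.4286; min R=1−1/(4·7/52)=-0.8571>−1
Confirm numerically:
  x=-6.660: |R|=0.31095 <1
  x=-6.375: |R|=0.09585 <1
  x=-4.809: |R|=0.69582 <1
  x=-7.988: |R|=1.60156 >1
  x=-7.799: |R|=1.38890 >1
  x=-7.479: |R|=1.05077 >1
Stable set (-7.4286, 0).

z* = -7.4286.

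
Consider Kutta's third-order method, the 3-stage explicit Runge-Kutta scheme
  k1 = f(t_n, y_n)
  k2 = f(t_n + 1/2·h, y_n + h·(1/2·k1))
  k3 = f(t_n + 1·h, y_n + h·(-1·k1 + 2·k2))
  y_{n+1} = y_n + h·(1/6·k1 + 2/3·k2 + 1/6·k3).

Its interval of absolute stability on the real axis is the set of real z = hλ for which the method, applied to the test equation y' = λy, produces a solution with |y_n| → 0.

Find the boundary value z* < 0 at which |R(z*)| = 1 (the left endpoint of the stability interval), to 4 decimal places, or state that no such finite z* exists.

With y'=λy (z=hλ):
  order 3, 3-stage ⇒ R(z)=1+z+z^2/2+z^3/6
  (e.g. R(-1.16)=0.25265, |R|=0.25265)

Find x<0 with |R(x)|<1.
x=-1.16: |R|=0.2527
|R(-2.06)|=0.3952 |R(-1.67)|=0.0518 |R(-1.53)|=0.0435
Bisect:
  x_lo=-2.9198 |R|=1.8058  x_hi=-0.0741 |R|=0.9286
  mid=-1.49691 |R|=0.06443 →hi
  mid=-2.20833 |R|=0.56488 →hi
  mid=-2.56405 |R|=1.08636 →lo
  mid=-2.38619 |R|=0.80370 →hi
  mid=-2.47512 |R|=0.93920 →hi
  mid=-2.51958 |R|=1.01128 →lo
  mid=-2.49735 |R|=0.97487 →hi
  mid=-2.50847 |R|=0.99298 →hi
  mid=-2.51403 |R|=1.00211 →lo
  mid=-2.51125 |R|=0.99754 →hi
  ...
  [-2.51281,-2.51264] ⇒ x*=-2.5127
Interval (-2.5127, 0).

z* = -2.5127.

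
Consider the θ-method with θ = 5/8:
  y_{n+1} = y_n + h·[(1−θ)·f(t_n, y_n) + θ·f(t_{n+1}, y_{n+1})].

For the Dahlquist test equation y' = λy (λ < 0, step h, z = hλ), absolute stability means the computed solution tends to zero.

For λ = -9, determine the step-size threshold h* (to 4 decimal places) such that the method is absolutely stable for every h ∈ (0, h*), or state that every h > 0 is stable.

Test eqn y'=λy, z=hλ:
  y_{n+1} = y_n + z·[3/8·y_n + 5/8·y_{n+1}] ⇒ (1 − 5/8z)y_{n+1} = (1 + 3/8z)y_n
  ⇒ R(z) = (1 + 3/8z)/(1 − 5/8z).

Need |R(x)|<1, x<0.
x=-1.46: |R|=0.2366
x=-2: |R|=0.1111
x=-10: |R|=0.3793
x=-100: |R|=0.5748
θ=5/8≥1/2 ⇒ |1+3/8x|<|1−5/8x| ∀x<0 ⇒ stable on all of ℝ⁻.

(−∞, 0) — no finite endpoint. Any h>0 works for λ=-9.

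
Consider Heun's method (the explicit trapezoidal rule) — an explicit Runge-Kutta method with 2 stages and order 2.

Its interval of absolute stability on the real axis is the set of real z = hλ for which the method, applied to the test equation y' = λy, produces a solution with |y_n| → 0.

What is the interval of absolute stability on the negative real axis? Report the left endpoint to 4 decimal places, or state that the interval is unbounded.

z∈(-2.0000,0).

Set f=λy, z=hλ:
  order 2, 2-stage ⇒ R(z)=1+z+z^2/2
  (e.g. R(-0.9)=0.50500, |R|=0.50500)

Find x<0 with |R(x)|<1.
x=-0.9: |R|=0.5050
|R(-1.42)|=0.5882 |R(-1.28)|=0.5392 |R(-1.12)|=0.5072
Bisect:
  x_lo=-2.8667 |R|=2.2423  x_hi=-0.1770 |R|=0.8387
  mid=-1.52184 |R|=0.63616 →hi
  mid=-2.19428 |R|=1.21315 →lo
  mid=-1.85806 |R|=0.86813 →hi
  mid=-2.02617 |R|=1.02651 →lo
  mid=-1.94211 |R|=0.94379 →hi
  mid=-1.98414 |R|=0.98427 →hi
  mid=-2.00516 |R|=1.00517 →lo
  ...
  [-2.00007,-1.99990] ⇒ x*=-2.0000
Stable set (-2.0000, 0).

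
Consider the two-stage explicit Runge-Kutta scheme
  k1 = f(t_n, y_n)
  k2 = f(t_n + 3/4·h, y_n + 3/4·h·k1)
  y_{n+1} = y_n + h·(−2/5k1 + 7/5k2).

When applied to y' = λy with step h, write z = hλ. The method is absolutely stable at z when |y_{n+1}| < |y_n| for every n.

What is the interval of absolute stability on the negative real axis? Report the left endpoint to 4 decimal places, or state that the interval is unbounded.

z∈(-0.9524,0).

With y'=λy (z=hλ):
  k1=λy_n ⇒ h·k1=z·y_n;  k2=λ(1+3/4z)y_n ⇒ h·k2=z(1+3/4z)y_n
  y_{n+1}/y_n = 1 − 2/5z + 7/5z(1+3/4z) = 1 + z + 21/20z²
  R(z) = 1 + z + 21/20z².

Boundary: |R(x)|=1, x<0.
x=-1.11: |R|=1.1837
R=1: x+21/20x²=0 ⇒ x=−20/21=-0.9524; min R=1−1/(4·21/20)=0.7619>−1
Confirm numerically:
  x=-0.913: |R|=0.96225 <1
  x=-0.560: |R|=0.76928 <1
  x=-0.508: |R|=0.76297 <1
  x=-1.485: |R|=1.83049 >1
  x=-1.378: |R|=1.61583 >1
Interval (-0.9524, 0).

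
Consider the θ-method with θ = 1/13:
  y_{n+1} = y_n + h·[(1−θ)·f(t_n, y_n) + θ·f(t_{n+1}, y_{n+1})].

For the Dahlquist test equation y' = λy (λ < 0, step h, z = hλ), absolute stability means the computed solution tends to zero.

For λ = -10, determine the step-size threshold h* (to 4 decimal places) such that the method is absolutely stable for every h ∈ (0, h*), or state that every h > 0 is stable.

(-2.3636,0); λ=-10 ⇒ h* = (26/11)/10 = 0.2364.

Test eqn y'=λy, z=hλ:
  y_{n+1} = y_n + z·[12/13·y_n + 1/13·y_{n+1}] ⇒ (1 − 1/13z)y_{n+1} = (1 + 12/13z)y_n
  so R(z) = (1 + 12/13z)/(1 − 1/13z).

Need |R(x)|<1, x<0.
x=-0.74: |R|=0.2999
R=−1: 1+12/13x = −1+1/13x ⇒ -11/13x=2 ⇒ x=2/(-11/13)=-2.3636
Confirm numerically:
  x=-1.854: |R|=0.62259 <1
  x=-1.341: |R|=0.21561 <1
  x=-1.340: |R|=0.21478 <1
  x=-2.499: |R|=1.09607 >1
  x=-2.396: |R|=1.02312 >1
Stable set (-2.3636, 0).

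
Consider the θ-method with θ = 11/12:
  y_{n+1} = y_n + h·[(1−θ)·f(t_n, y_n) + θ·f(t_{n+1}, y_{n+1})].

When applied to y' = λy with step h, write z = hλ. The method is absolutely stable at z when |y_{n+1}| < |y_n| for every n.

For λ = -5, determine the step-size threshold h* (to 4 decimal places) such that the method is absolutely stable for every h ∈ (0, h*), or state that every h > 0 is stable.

With y'=λy (z=hλ):
  y_{n+1} = y_n + z·[1/12·y_n + 11/12·y_{n+1}] ⇒ (1 − 11/12z)y_{n+1} = (1 + 1/12z)y_n
  so R(z) = (1 + 1/12z)/(1 − 11/12z).

Boundary: |R(x)|=1, x<0.
x=-0.66: |R|=0.5888
x=-2: |R|=0.2941
x=-10: |R|=0.0164
x=-100: |R|=0.0791
θ=11/12≥1/2 ⇒ |1+1/12x|<|1−11/12x| ∀x<0 ⇒ interval (−∞,0).

unbounded; (−∞, 0). Any h>0 works for λ=-5.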